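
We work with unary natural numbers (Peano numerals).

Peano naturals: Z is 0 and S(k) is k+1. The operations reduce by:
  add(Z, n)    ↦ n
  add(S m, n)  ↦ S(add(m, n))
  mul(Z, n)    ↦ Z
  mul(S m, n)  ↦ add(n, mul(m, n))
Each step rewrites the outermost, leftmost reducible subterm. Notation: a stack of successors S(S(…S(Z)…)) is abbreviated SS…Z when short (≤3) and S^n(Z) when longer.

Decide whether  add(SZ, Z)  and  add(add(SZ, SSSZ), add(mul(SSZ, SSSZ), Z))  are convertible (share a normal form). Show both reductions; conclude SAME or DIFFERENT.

Term A:
  start: add(SZ, Z)
  [1] S(add(Z, Z))
  [2] SZ

Term B:
  start: add(add(SZ, SSSZ), add(mul(SSZ, SSSZ), Z))
  [1] add(S(add(Z, SSSZ)), add(mul(SSZ, SSSZ), Z))
  [2] S(add(add(Z, SSSZ), add(mul(SSZ, SSSZ), Z)))
  [3] S(add(SSSZ, add(mul(SSZ, SSSZ), Z)))
  [4] S(S(add(SSZ, add(mul(SSZ, SSSZ), Z))))
  [5] S(S(S(add(SZ, add(mul(SSZ, SSSZ), Z)))))
  [6] S(S(S(S(add(Z, add(mul(SSZ, SSSZ), Z))))))
  [7] S(S(S(S(add(mul(SSZ, SSSZ), Z)))))
  [8] S(S(S(S(add(add(SSSZ, mul(SZ, SSSZ)), Z)))))
  [9] S(S(S(S(add(S(add(SSZ, mul(SZ, SSSZ))), Z)))))
  [10] S(S(S(S(S(add(add(SSZ, mul(SZ, SSSZ)), Z))))))
  [11] S(S(S(S(S(add(S(add(SZ, mul(SZ, SSSZ))), Z))))))
  [12] S(S(S(S(S(S(add(add(SZ, mul(SZ, SSSZ)), Z)))))))
  [13] S(S(S(S(S(S(add(S(add(Z, mul(SZ, SSSZ))), Z)))))))
  [14] S(S(S(S(S(S(S(add(add(Z, mul(SZ, SSSZ)), Z))))))))
  [15] S(S(S(S(S(S(S(add(mul(SZ, SSSZ), Z))))))))
  [16] S(S(S(S(S(S(S(add(add(SSSZ, mul(Z, SSSZ)), Z))))))))
  [17] S(S(S(S(S(S(S(add(S(add(SSZ, mul(Z, SSSZ))), Z))))))))
  [18] S(S(S(S(S(S(S(S(add(add(SSZ, mul(Z, SSSZ)), Z)))))))))
  [19] S(S(S(S(S(S(S(S(add(S(add(SZ, mul(Z, SSSZ))), Z)))))))))
  [20] S(S(S(S(S(S(S(S(S(add(add(SZ, mul(Z, SSSZ)), Z))))))))))
  [21] S(S(S(S(S(S(S(S(S(add(S(add(Z, mul(Z, SSSZ))), Z))))))))))
  [22] S(S(S(S(S(S(S(S(S(S(add(add(Z, mul(Z, SSSZ)), Z)))))))))))
  [23] S(S(S(S(S(S(S(S(S(S(add(mul(Z, SSSZ), Z)))))))))))
  [24] S(S(S(S(S(S(S(S(S(S(add(Z, Z)))))))))))
  [25] S^10(Z)

Answer: DIFFERENT — A ⇓ SZ, B ⇓ S^10(Z)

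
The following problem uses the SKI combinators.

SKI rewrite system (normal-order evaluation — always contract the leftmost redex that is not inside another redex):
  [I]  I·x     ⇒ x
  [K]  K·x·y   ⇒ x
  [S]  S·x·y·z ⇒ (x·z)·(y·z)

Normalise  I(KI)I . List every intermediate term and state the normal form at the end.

Answer: normal form = I  (in 2 steps)

Working:
  start: I(KI)I
  step 1: KII
  step 2: I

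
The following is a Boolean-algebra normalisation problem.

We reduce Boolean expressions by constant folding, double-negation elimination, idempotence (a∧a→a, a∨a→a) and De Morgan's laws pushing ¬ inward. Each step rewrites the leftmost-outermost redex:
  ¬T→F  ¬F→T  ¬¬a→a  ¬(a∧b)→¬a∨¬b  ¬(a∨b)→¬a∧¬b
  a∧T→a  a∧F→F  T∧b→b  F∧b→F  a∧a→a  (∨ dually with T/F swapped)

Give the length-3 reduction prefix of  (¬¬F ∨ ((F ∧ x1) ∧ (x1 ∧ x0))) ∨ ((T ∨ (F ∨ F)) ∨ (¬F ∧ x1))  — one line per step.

Answer: after 3 steps: (F ∧ (x1 ∧ x0)) ∨ ((T ∨ (F ∨ F)) ∨ (¬F ∧ x1))

Working:
  start: (¬¬F ∨ ((F ∧ x1) ∧ (x1 ∧ x0))) ∨ ((T ∨ (F ∨ F)) ∨ (¬F ∧ x1))
  [1] (F ∨ ((F ∧ x1) ∧ (x1 ∧ x0))) ∨ ((T ∨ (F ∨ F)) ∨ (¬F ∧ x1))
  [2] ((F ∧ x1) ∧ (x1 ∧ x0)) ∨ ((T ∨ (F ∨ F)) ∨ (¬F ∧ x1))
  [3] (F ∧ (x1 ∧ x0)) ∨ ((T ∨ (F ∨ F)) ∨ (¬F ∧ x1))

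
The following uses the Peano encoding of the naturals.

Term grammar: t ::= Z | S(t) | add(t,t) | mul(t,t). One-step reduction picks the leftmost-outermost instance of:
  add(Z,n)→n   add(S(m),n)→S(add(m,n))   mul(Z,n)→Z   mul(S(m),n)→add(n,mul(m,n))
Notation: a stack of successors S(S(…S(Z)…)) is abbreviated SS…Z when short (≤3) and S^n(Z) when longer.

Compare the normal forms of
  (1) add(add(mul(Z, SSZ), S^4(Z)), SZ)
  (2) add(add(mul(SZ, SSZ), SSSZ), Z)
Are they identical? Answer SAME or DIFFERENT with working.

Term A:
  start: add(add(mul(Z, SSZ), S^4(Z)), SZ)
  [1] add(add(Z, S^4(Z)), SZ)
  [2] add(S^4(Z), SZ)
  [3] S(add(SSSZ, SZ))
  [4] S(S(add(SSZ, SZ)))
  [5] S(S(S(add(SZ, SZ))))
  [6] S(S(S(S(add(Z, SZ)))))
  [7] S^5(Z)

Term B:
  start: add(add(mul(SZ, SSZ), SSSZ), Z)
  [1] add(add(add(SSZ, mul(Z, SSZ)), SSSZ), Z)
  [2] add(add(S(add(SZ, mul(Z, SSZ))), SSSZ), Z)
  [3] add(S(add(add(SZ, mul(Z, SSZ)), SSSZ)), Z)
  [4] S(add(add(add(SZ, mul(Z, SSZ)), SSSZ), Z))
  [5] S(add(add(S(add(Z, mul(Z, SSZ))), SSSZ), Z))
  [6] S(add(S(add(add(Z, mul(Z, SSZ)), SSSZ)), Z))
  [7] S(S(add(add(add(Z, mul(Z, SSZ)), SSSZ), Z)))
  [8] S(S(add(add(mul(Z, SSZ), SSSZ), Z)))
  [9] S(S(add(add(Z, SSSZ), Z)))
  [10] S(S(add(SSSZ, Z)))
  [11] S(S(S(add(SSZ, Z))))
  [12] S(S(S(S(add(SZ, Z)))))
  [13] S(S(S(S(S(add(Z, Z))))))
  [14] S^5(Z)

Answer: SAME — A ⇓ S^5(Z), B ⇓ S^5(Z)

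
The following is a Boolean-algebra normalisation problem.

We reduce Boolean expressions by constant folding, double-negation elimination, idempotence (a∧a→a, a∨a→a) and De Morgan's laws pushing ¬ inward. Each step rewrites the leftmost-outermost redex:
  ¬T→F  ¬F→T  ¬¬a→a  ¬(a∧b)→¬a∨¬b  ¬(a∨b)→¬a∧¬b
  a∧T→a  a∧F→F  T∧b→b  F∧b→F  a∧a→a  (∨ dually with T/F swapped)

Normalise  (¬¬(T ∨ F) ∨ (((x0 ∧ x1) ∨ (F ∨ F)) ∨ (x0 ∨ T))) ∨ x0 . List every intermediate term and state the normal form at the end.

Answer: normal form = T  (in 4 steps)

Reduction:
  start: (¬¬(T ∨ F) ∨ (((x0 ∧ x1) ∨ (F ∨ F)) ∨ (x0 ∨ T))) ∨ x0
  [1] ((T ∨ F) ∨ (((x0 ∧ x1) ∨ (F ∨ F)) ∨ (x0 ∨ T))) ∨ x0
  [2] (T ∨ (((x0 ∧ x1) ∨ (F ∨ F)) ∨ (x0 ∨ T))) ∨ x0
  [3] T ∨ x0
  [4] T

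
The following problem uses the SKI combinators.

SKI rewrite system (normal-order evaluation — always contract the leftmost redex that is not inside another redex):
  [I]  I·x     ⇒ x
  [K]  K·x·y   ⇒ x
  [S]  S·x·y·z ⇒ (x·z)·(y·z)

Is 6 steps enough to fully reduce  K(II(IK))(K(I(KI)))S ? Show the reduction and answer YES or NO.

  start: K(II(IK))(K(I(KI)))S
  →1  II(IK)S
  →2  I(IK)S
  →3  IKS
  →4  KS

Answer: YES — reaches normal form KS in 4 ≤ 6 steps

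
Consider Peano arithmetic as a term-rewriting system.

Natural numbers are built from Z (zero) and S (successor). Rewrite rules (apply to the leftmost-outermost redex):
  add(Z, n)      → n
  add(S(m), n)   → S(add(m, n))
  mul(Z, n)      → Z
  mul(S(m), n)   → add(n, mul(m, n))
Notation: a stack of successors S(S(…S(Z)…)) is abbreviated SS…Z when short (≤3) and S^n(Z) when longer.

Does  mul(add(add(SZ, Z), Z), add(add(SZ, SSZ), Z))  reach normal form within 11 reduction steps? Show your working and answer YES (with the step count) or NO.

  start: mul(add(add(SZ, Z), Z), add(add(SZ, SSZ), Z))
  →1  mul(add(S(add(Z, Z)), Z), add(add(SZ, SSZ), Z))
  →2  mul(S(add(add(Z, Z), Z)), add(add(SZ, SSZ), Z))
  →3  add(add(add(SZ, SSZ), Z), mul(add(add(Z, Z), Z), add(add(SZ, SSZ), Z)))
  →4  add(add(S(add(Z, SSZ)), Z), mul(add(add(Z, Z), Z), add(add(SZ, SSZ), Z)))
  →5  add(S(add(add(Z, SSZ), Z)), mul(add(add(Z, Z), Z), add(add(SZ, SSZ), Z)))
  →6  S(add(add(add(Z, SSZ), Z), mul(add(add(Z, Z), Z), add(add(SZ, SSZ), Z))))
  →7  S(add(add(SSZ, Z), mul(add(add(Z, Z), Z), add(add(SZ, SSZ), Z))))
  →8  S(add(S(add(SZ, Z)), mul(add(add(Z, Z), Z), add(add(SZ, SSZ), Z))))
  →9  S(S(add(add(SZ, Z), mul(add(add(Z, Z), Z), add(add(SZ, SSZ), Z)))))
  →10  S(S(add(S(add(Z, Z)), mul(add(add(Z, Z), Z), add(add(SZ, SSZ), Z)))))
  →11  S(S(S(add(add(Z, Z), mul(add(add(Z, Z), Z), add(add(SZ, SSZ), Z))))))

Answer: NO — after 11 steps the term is S(S(S(add(add(Z, Z), mul(add(add(Z, Z), Z), add(add(SZ, SSZ), Z)))))), not yet normal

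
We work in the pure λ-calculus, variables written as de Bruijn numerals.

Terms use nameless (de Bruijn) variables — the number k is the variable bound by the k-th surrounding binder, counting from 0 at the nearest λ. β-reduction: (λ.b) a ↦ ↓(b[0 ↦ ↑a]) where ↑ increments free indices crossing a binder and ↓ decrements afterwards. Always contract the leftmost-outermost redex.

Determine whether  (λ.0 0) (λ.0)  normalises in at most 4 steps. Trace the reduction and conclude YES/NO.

Answer: YES — reaches normal form λ.0 in 2 ≤ 4 steps

Derivation:
  start: (λ.0 0) (λ.0)
  [1] (λ.0) (λ.0)
  [2] λ.0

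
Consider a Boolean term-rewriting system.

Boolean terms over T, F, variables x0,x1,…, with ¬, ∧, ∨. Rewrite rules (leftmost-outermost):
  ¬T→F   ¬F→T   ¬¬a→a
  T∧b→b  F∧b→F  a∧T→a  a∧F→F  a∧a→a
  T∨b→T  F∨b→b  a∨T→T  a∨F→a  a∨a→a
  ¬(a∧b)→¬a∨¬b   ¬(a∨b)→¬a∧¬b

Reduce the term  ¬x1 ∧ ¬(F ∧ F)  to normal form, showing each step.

Answer: normal form = ¬x1  (in 4 steps)

Derivation:
  start: ¬x1 ∧ ¬(F ∧ F)
  →1  ¬x1 ∧ (¬F ∨ ¬F)
  →2  ¬x1 ∧ ¬F
  →3  ¬x1 ∧ T
  →4  ¬x1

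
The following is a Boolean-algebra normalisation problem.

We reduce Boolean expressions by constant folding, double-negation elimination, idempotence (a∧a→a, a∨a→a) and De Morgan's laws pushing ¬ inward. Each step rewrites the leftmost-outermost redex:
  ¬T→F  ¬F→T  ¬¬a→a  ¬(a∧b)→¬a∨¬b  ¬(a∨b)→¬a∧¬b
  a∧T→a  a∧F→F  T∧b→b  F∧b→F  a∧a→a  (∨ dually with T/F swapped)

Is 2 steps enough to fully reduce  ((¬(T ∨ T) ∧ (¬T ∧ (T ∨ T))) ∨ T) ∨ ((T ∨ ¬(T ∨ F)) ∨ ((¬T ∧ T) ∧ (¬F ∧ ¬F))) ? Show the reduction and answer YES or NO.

Answer: YES — reaches normal form T in 2 ≤ 2 steps

Derivation:
  start: ((¬(T ∨ T) ∧ (¬T ∧ (T ∨ T))) ∨ T) ∨ ((T ∨ ¬(T ∨ F)) ∨ ((¬T ∧ T) ∧ (¬F ∧ ¬F)))
  [1] T ∨ ((T ∨ ¬(T ∨ F)) ∨ ((¬T ∧ T) ∧ (¬F ∧ ¬F)))
  [2] T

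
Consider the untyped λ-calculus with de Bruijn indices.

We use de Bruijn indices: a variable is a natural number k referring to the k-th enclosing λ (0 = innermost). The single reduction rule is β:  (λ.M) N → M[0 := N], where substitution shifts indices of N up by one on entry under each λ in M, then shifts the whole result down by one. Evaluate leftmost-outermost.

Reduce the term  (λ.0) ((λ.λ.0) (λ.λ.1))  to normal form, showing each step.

  start: (λ.0) ((λ.λ.0) (λ.λ.1))
  [1] (λ.λ.0) (λ.λ.1)
  [2] λ.0

Answer: normal form = λ.0  (in 2 steps)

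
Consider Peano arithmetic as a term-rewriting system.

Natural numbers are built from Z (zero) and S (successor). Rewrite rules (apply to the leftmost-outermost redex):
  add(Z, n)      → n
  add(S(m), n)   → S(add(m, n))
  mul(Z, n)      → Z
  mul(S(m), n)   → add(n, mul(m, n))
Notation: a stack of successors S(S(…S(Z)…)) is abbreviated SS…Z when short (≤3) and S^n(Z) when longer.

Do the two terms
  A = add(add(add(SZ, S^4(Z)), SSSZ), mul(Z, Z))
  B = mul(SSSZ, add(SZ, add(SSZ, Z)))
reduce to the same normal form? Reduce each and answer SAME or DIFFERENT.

Term A:
  start: add(add(add(SZ, S^4(Z)), SSSZ), mul(Z, Z))
  →1  add(add(S(add(Z, S^4(Z))), SSSZ), mul(Z, Z))
  →2  add(S(add(add(Z, S^4(Z)), SSSZ)), mul(Z, Z))
  →3  S(add(add(add(Z, S^4(Z)), SSSZ), mul(Z, Z)))
  →4  S(add(add(S^4(Z), SSSZ), mul(Z, Z)))
  →5  S(add(S(add(SSSZ, SSSZ)), mul(Z, Z)))
  →6  S(S(add(add(SSSZ, SSSZ), mul(Z, Z))))
  →7  S(S(add(S(add(SSZ, SSSZ)), mul(Z, Z))))
  →8  S(S(S(add(add(SSZ, SSSZ), mul(Z, Z)))))
  →9  S(S(S(add(S(add(SZ, SSSZ)), mul(Z, Z)))))
  →10  S(S(S(S(add(add(SZ, SSSZ), mul(Z, Z))))))
  →11  S(S(S(S(add(S(add(Z, SSSZ)), mul(Z, Z))))))
  →12  S(S(S(S(S(add(add(Z, SSSZ), mul(Z, Z)))))))
  →13  S(S(S(S(S(add(SSSZ, mul(Z, Z)))))))
  →14  S(S(S(S(S(S(add(SSZ, mul(Z, Z))))))))
  →15  S(S(S(S(S(S(S(add(SZ, mul(Z, Z)))))))))
  →16  S(S(S(S(S(S(S(S(add(Z, mul(Z, Z))))))))))
  →17  S(S(S(S(S(S(S(S(mul(Z, Z)))))))))
  →18  S^8(Z)

Term B:
  start: mul(SSSZ, add(SZ, add(SSZ, Z)))
  →1  add(add(SZ, add(SSZ, Z)), mul(SSZ, add(SZ, add(SSZ, Z))))
  →2  add(S(add(Z, add(SSZ, Z))), mul(SSZ, add(SZ, add(SSZ, Z))))
  →3  S(add(add(Z, add(SSZ, Z)), mul(SSZ, add(SZ, add(SSZ, Z)))))
  →4  S(add(add(SSZ, Z), mul(SSZ, add(SZ, add(SSZ, Z)))))
  →5  S(add(S(add(SZ, Z)), mul(SSZ, add(SZ, add(SSZ, Z)))))
  →6  S(S(add(add(SZ, Z), mul(SSZ, add(SZ, add(SSZ, Z))))))
  →7  S(S(add(S(add(Z, Z)), mul(SSZ, add(SZ, add(SSZ, Z))))))
  →8  S(S(S(add(add(Z, Z), mul(SSZ, add(SZ, add(SSZ, Z)))))))
  →9  S(S(S(add(Z, mul(SSZ, add(SZ, add(SSZ, Z)))))))
  →10  S(S(S(mul(SSZ, add(SZ, add(SSZ, Z))))))
  →11  S(S(S(add(add(SZ, add(SSZ, Z)), mul(SZ, add(SZ, add(SSZ, Z)))))))
  →12  S(S(S(add(S(add(Z, add(SSZ, Z))), mul(SZ, add(SZ, add(SSZ, Z)))))))
  →13  S(S(S(S(add(add(Z, add(SSZ, Z)), mul(SZ, add(SZ, add(SSZ, Z))))))))
  →14  S(S(S(S(add(add(SSZ, Z), mul(SZ, add(SZ, add(SSZ, Z))))))))
  →15  S(S(S(S(add(S(add(SZ, Z)), mul(SZ, add(SZ, add(SSZ, Z))))))))
  →16  S(S(S(S(S(add(add(SZ, Z), mul(SZ, add(SZ, add(SSZ, Z)))))))))
  →17  S(S(S(S(S(add(S(add(Z, Z)), mul(SZ, add(SZ, add(SSZ, Z)))))))))
  →18  S(S(S(S(S(S(add(add(Z, Z), mul(SZ, add(SZ, add(SSZ, Z))))))))))
  →19  S(S(S(S(S(S(add(Z, mul(SZ, add(SZ, add(SSZ, Z))))))))))
  →20  S(S(S(S(S(S(mul(SZ, add(SZ, add(SSZ, Z)))))))))
  →21  S(S(S(S(S(S(add(add(SZ, add(SSZ, Z)), mul(Z, add(SZ, add(SSZ, Z))))))))))
  →22  S(S(S(S(S(S(add(S(add(Z, add(SSZ, Z))), mul(Z, add(SZ, add(SSZ, Z))))))))))
  →23  S(S(S(S(S(S(S(add(add(Z, add(SSZ, Z)), mul(Z, add(SZ, add(SSZ, Z)))))))))))
  →24  S(S(S(S(S(S(S(add(add(SSZ, Z), mul(Z, add(SZ, add(SSZ, Z)))))))))))
  →25  S(S(S(S(S(S(S(add(S(add(SZ, Z)), mul(Z, add(SZ, add(SSZ, Z)))))))))))
  →26  S(S(S(S(S(S(S(S(add(add(SZ, Z), mul(Z, add(SZ, add(SSZ, Z))))))))))))
  →27  S(S(S(S(S(S(S(S(add(S(add(Z, Z)), mul(Z, add(SZ, add(SSZ, Z))))))))))))
  →28  S(S(S(S(S(S(S(S(S(add(add(Z, Z), mul(Z, add(SZ, add(SSZ, Z)))))))))))))
  →29  S(S(S(S(S(S(S(S(S(add(Z, mul(Z, add(SZ, add(SSZ, Z)))))))))))))
  →30  S(S(S(S(S(S(S(S(S(mul(Z, add(SZ, add(SSZ, Z))))))))))))
  →31  S^9(Z)

Answer: DIFFERENT — A ⇓ S^8(Z), B ⇓ S^9(Z)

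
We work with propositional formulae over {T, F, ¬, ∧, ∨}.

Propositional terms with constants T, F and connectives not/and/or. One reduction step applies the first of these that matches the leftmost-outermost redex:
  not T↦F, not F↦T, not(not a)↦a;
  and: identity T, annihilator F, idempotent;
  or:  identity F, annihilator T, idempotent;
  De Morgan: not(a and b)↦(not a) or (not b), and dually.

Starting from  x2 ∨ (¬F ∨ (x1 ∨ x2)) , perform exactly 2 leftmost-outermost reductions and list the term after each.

Answer: after 2 steps: x2 ∨ T

Derivation:
  start: x2 ∨ (¬F ∨ (x1 ∨ x2))
  step 1: x2 ∨ (T ∨ (x1 ∨ x2))
  step 2: x2 ∨ T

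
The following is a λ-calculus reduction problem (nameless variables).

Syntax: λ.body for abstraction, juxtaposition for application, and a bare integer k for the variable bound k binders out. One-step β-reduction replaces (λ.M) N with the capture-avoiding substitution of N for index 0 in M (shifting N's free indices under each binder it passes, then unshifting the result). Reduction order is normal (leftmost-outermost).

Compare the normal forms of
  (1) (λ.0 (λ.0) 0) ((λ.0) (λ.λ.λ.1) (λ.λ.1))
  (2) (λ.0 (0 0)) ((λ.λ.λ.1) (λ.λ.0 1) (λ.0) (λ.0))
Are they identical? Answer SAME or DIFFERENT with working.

Answer: SAME — A ⇓ λ.0, B ⇓ λ.0

Derivation:
Term A:
  start: (λ.0 (λ.0) 0) ((λ.0) (λ.λ.λ.1) (λ.λ.1))
  →1  (λ.0) (λ.λ.λ.1) (λ.λ.1) (λ.0) ((λ.0) (λ.λ.λ.1) (λ.λ.1))
  →2  (λ.λ.λ.1) (λ.λ.1) (λ.0) ((λ.0) (λ.λ.λ.1) (λ.λ.1))
  →3  (λ.λ.1) (λ.0) ((λ.0) (λ.λ.λ.1) (λ.λ.1))
  →4  (λ.λ.0) ((λ.0) (λ.λ.λ.1) (λ.λ.1))
  →5  λ.0

Term B:
  start: (λ.0 (0 0)) ((λ.λ.λ.1) (λ.λ.0 1) (λ.0) (λ.0))
  →1  (λ.λ.λ.1) (λ.λ.0 1) (λ.0) (λ.0) ((λ.λ.λ.1) (λ.λ.0 1) (λ.0) (λ.0) ((λ.λ.λ.1) (λ.λ.0 1) (λ.0) (λ.0)))
  →2  (λ.λ.1) (λ.0) (λ.0) ((λ.λ.λ.1) (λ.λ.0 1) (λ.0) (λ.0) ((λ.λ.λ.1) (λ.λ.0 1) (λ.0) (λ.0)))
  →3  (λ.λ.0) (λ.0) ((λ.λ.λ.1) (λ.λ.0 1) (λ.0) (λ.0) ((λ.λ.λ.1) (λ.λ.0 1) (λ.0) (λ.0)))
  →4  (λ.0) ((λ.λ.λ.1) (λ.λ.0 1) (λ.0) (λ.0) ((λ.λ.λ.1) (λ.λ.0 1) (λ.0) (λ.0)))
  →5  (λ.λ.λ.1) (λ.λ.0 1) (λ.0) (λ.0) ((λ.λ.λ.1) (λ.λ.0 1) (λ.0) (λ.0))
  →6  (λ.λ.1) (λ.0) (λ.0) ((λ.λ.λ.1) (λ.λ.0 1) (λ.0) (λ.0))
  →7  (λ.λ.0) (λ.0) ((λ.λ.λ.1) (λ.λ.0 1) (λ.0) (λ.0))
  →8  (λ.0) ((λ.λ.λ.1) (λ.λ.0 1) (λ.0) (λ.0))
  →9  (λ.λ.λ.1) (λ.λ.0 1) (λ.0) (λ.0)
  →10  (λ.λ.1) (λ.0) (λ.0)
  →11  (λ.λ.0) (λ.0)
  →12  λ.0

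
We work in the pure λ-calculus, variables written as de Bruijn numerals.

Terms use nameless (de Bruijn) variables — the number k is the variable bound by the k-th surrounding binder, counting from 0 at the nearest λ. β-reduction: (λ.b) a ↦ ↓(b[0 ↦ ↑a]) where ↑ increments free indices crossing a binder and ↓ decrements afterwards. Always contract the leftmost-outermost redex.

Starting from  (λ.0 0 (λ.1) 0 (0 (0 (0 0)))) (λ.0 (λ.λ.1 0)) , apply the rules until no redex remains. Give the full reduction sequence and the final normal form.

  start: (λ.0 0 (λ.1) 0 (0 (0 (0 0)))) (λ.0 (λ.λ.1 0))
  →1  (λ.0 (λ.λ.1 0)) (λ.0 (λ.λ.1 0)) (λ.λ.0 (λ.λ.1 0)) (λ.0 (λ.λ.1 0)) ((λ.0 (λ.λ.1 0)) ((λ.0 (λ.λ.1 0)) ((λ.0 (λ.λ.1 0)) (λ.0 (λ.λ.1 0)))))
  →2  (λ.0 (λ.λ.1 0)) (λ.λ.1 0) (λ.λ.0 (λ.λ.1 0)) (λ.0 (λ.λ.1 0)) ((λ.0 (λ.λ.1 0)) ((λ.0 (λ.λ.1 0)) ((λ.0 (λ.λ.1 0)) (λ.0 (λ.λ.1 0)))))
  →3  (λ.λ.1 0) (λ.λ.1 0) (λ.λ.0 (λ.λ.1 0)) (λ.0 (λ.λ.1 0)) ((λ.0 (λ.λ.1 0)) ((λ.0 (λ.λ.1 0)) ((λ.0 (λ.λ.1 0)) (λ.0 (λ.λ.1 0)))))
  →4  (λ.(λ.λ.1 0) 0) (λ.λ.0 (λ.λ.1 0)) (λ.0 (λ.λ.1 0)) ((λ.0 (λ.λ.1 0)) ((λ.0 (λ.λ.1 0)) ((λ.0 (λ.λ.1 0)) (λ.0 (λ.λ.1 0)))))
  →5  (λ.λ.1 0) (λ.λ.0 (λ.λ.1 0)) (λ.0 (λ.λ.1 0)) ((λ.0 (λ.λ.1 0)) ((λ.0 (λ.λ.1 0)) ((λ.0 (λ.λ.1 0)) (λ.0 (λ.λ.1 0)))))
  →6  (λ.(λ.λ.0 (λ.λ.1 0)) 0) (λ.0 (λ.λ.1 0)) ((λ.0 (λ.λ.1 0)) ((λ.0 (λ.λ.1 0)) ((λ.0 (λ.λ.1 0)) (λ.0 (λ.λ.1 0)))))
  →7  (λ.λ.0 (λ.λ.1 0)) (λ.0 (λ.λ.1 0)) ((λ.0 (λ.λ.1 0)) ((λ.0 (λ.λ.1 0)) ((λ.0 (λ.λ.1 0)) (λ.0 (λ.λ.1 0)))))
  →8  (λ.0 (λ.λ.1 0)) ((λ.0 (λ.λ.1 0)) ((λ.0 (λ.λ.1 0)) ((λ.0 (λ.λ.1 0)) (λ.0 (λ.λ.1 0)))))
  →9  (λ.0 (λ.λ.1 0)) ((λ.0 (λ.λ.1 0)) ((λ.0 (λ.λ.1 0)) (λ.0 (λ.λ.1 0)))) (λ.λ.1 0)
  →10  (λ.0 (λ.λ.1 0)) ((λ.0 (λ.λ.1 0)) (λ.0 (λ.λ.1 0))) (λ.λ.1 0) (λ.λ.1 0)
  →11  (λ.0 (λ.λ.1 0)) (λ.0 (λ.λ.1 0)) (λ.λ.1 0) (λ.λ.1 0) (λ.λ.1 0)
  →12  (λ.0 (λ.λ.1 0)) (λ.λ.1 0) (λ.λ.1 0) (λ.λ.1 0) (λ.λ.1 0)
  →13  (λ.λ.1 0) (λ.λ.1 0) (λ.λ.1 0) (λ.λ.1 0) (λ.λ.1 0)
  →14  (λ.(λ.λ.1 0) 0) (λ.λ.1 0) (λ.λ.1 0) (λ.λ.1 0)
  →15  (λ.λ.1 0) (λ.λ.1 0) (λ.λ.1 0) (λ.λ.1 0)
  →16  (λ.(λ.λ.1 0) 0) (λ.λ.1 0) (λ.λ.1 0)
  →17  (λ.λ.1 0) (λ.λ.1 0) (λ.λ.1 0)
  →18  (λ.(λ.λ.1 0) 0) (λ.λ.1 0)
  →19  (λ.λ.1 0) (λ.λ.1 0)
  →20  λ.(λ.λ.1 0) 0
  →21  λ.λ.1 0

Answer: normal form = λ.λ.1 0  (in 21 steps)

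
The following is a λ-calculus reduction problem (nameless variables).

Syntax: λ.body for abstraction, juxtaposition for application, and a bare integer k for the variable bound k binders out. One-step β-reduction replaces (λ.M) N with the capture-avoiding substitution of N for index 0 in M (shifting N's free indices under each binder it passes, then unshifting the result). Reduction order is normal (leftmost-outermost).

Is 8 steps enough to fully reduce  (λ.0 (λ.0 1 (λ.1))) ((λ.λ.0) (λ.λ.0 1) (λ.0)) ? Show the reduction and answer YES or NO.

  start: (λ.0 (λ.0 1 (λ.1))) ((λ.λ.0) (λ.λ.0 1) (λ.0))
  [1] (λ.λ.0) (λ.λ.0 1) (λ.0) (λ.0 ((λ.λ.0) (λ.λ.0 1) (λ.0)) (λ.1))
  [2] (λ.0) (λ.0) (λ.0 ((λ.λ.0) (λ.λ.0 1) (λ.0)) (λ.1))
  [3] (λ.0) (λ.0 ((λ.λ.0) (λ.λ.0 1) (λ.0)) (λ.1))
  [4] λ.0 ((λ.λ.0) (λ.λ.0 1) (λ.0)) (λ.1)
  [5] λ.0 ((λ.0) (λ.0)) (λ.1)
  [6] λ.0 (λ.0) (λ.1)

Answer: YES — reaches normal form λ.0 (λ.0) (λ.1) in 6 ≤ 8 steps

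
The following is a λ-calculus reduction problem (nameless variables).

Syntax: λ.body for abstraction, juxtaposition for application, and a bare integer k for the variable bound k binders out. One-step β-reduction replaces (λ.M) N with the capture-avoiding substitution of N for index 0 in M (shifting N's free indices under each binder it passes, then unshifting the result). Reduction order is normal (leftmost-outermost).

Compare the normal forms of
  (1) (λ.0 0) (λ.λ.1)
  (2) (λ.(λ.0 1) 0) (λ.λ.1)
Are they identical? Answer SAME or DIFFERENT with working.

Term A:
  start: (λ.0 0) (λ.λ.1)
  →1  (λ.λ.1) (λ.λ.1)
  →2  λ.λ.λ.1

Term B:
  start: (λ.(λ.0 1) 0) (λ.λ.1)
  →1  (λ.0 (λ.λ.1)) (λ.λ.1)
  →2  (λ.λ.1) (λ.λ.1)
  →3  λ.λ.λ.1

Answer: SAME — A ⇓ λ.λ.λ.1, B ⇓ λ.λ.λ.1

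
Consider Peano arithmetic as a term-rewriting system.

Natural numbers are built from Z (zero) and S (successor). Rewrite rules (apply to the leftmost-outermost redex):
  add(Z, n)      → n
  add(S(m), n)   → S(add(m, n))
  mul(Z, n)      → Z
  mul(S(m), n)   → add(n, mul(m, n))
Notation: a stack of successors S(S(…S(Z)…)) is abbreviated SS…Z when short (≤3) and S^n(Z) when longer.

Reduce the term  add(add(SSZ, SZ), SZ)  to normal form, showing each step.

Answer: normal form = S^4(Z)  (in 7 steps)

Derivation:
  start: add(add(SSZ, SZ), SZ)
  [1] add(S(add(SZ, SZ)), SZ)
  [2] S(add(add(SZ, SZ), SZ))
  [3] S(add(S(add(Z, SZ)), SZ))
  [4] S(S(add(add(Z, SZ), SZ)))
  [5] S(S(add(SZ, SZ)))
  [6] S(S(S(add(Z, SZ))))
  [7] S^4(Z)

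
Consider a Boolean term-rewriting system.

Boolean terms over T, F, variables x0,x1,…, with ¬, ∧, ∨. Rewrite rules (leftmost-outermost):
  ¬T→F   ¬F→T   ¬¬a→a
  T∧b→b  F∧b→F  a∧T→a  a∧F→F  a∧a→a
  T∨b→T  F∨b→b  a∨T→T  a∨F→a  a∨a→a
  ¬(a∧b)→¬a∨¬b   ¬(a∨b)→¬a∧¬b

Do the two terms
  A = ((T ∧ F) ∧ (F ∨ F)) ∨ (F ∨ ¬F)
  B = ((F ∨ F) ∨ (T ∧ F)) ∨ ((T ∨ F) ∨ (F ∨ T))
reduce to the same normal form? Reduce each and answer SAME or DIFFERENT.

Term A:
  start: ((T ∧ F) ∧ (F ∨ F)) ∨ (F ∨ ¬F)
  step 1: (F ∧ (F ∨ F)) ∨ (F ∨ ¬F)
  step 2: F ∨ (F ∨ ¬F)
  step 3: F ∨ ¬F
  step 4: ¬F
  step 5: T

Term B:
  start: ((F ∨ F) ∨ (T ∧ F)) ∨ ((T ∨ F) ∨ (F ∨ T))
  step 1: (F ∨ (T ∧ F)) ∨ ((T ∨ F) ∨ (F ∨ T))
  step 2: (T ∧ F) ∨ ((T ∨ F) ∨ (F ∨ T))
  step 3: F ∨ ((T ∨ F) ∨ (F ∨ T))
  step 4: (T ∨ F) ∨ (F ∨ T)
  step 5: T ∨ (F ∨ T)
  step 6: T

Answer: SAME — A ⇓ T, B ⇓ T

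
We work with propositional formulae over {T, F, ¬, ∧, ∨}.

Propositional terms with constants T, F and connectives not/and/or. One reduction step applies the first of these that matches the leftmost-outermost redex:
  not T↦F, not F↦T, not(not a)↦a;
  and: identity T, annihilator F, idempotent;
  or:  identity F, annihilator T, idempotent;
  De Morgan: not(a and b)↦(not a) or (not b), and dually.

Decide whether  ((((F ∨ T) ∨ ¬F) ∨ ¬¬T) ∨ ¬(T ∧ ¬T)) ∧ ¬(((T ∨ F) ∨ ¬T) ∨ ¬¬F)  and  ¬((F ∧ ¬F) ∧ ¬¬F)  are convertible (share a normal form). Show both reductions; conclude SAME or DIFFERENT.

Answer: DIFFERENT — A ⇓ F, B ⇓ T

Derivation:
Term A:
  start: ((((F ∨ T) ∨ ¬F) ∨ ¬¬T) ∨ ¬(T ∧ ¬T)) ∧ ¬(((T ∨ F) ∨ ¬T) ∨ ¬¬F)
  →1  (((T ∨ ¬F) ∨ ¬¬T) ∨ ¬(T ∧ ¬T)) ∧ ¬(((T ∨ F) ∨ ¬T) ∨ ¬¬F)
  →2  ((T ∨ ¬¬T) ∨ ¬(T ∧ ¬T)) ∧ ¬(((T ∨ F) ∨ ¬T) ∨ ¬¬F)
  →3  (T ∨ ¬(T ∧ ¬T)) ∧ ¬(((T ∨ F) ∨ ¬T) ∨ ¬¬F)
  →4  T ∧ ¬(((T ∨ F) ∨ ¬T) ∨ ¬¬F)
  →5  ¬(((T ∨ F) ∨ ¬T) ∨ ¬¬F)
  →6  ¬((T ∨ F) ∨ ¬T) ∧ ¬¬¬F
  →7  (¬(T ∨ F) ∧ ¬¬T) ∧ ¬¬¬F
  →8  ((¬T ∧ ¬F) ∧ ¬¬T) ∧ ¬¬¬F
  →9  ((F ∧ ¬F) ∧ ¬¬T) ∧ ¬¬¬F
  →10  (F ∧ ¬¬T) ∧ ¬¬¬F
  →11  F ∧ ¬¬¬F
  →12  F

Term B:
  start: ¬((F ∧ ¬F) ∧ ¬¬F)
  →1  ¬(F ∧ ¬F) ∨ ¬¬¬F
  →2  (¬F ∨ ¬¬F) ∨ ¬¬¬F
  →3  (T ∨ ¬¬F) ∨ ¬¬¬F
  →4  T ∨ ¬¬¬F
  →5  T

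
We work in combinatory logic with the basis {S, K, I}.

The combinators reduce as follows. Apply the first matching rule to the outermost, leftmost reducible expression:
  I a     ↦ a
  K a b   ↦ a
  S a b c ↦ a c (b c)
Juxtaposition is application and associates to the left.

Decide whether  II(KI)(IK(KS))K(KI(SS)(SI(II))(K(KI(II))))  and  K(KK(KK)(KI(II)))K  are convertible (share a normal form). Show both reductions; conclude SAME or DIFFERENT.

Answer: SAME — A ⇓ KI, B ⇓ KI

Derivation:
Term A:
  start: II(KI)(IK(KS))K(KI(SS)(SI(II))(K(KI(II))))
  →1  I(KI)(IK(KS))K(KI(SS)(SI(II))(K(KI(II))))
  →2  KI(IK(KS))K(KI(SS)(SI(II))(K(KI(II))))
  →3  IK(KI(SS)(SI(II))(K(KI(II))))
  →4  K(KI(SS)(SI(II))(K(KI(II))))
  →5  K(I(SI(II))(K(KI(II))))
  →6  K(SI(II)(K(KI(II))))
  →7  K(I(K(KI(II)))(II(K(KI(II)))))
  →8  K(K(KI(II))(II(K(KI(II)))))
  →9  K(KI(II))
  →10  KI

Term B:
  start: K(KK(KK)(KI(II)))K
  →1  KK(KK)(KI(II))
  →2  K(KI(II))
  →3  KI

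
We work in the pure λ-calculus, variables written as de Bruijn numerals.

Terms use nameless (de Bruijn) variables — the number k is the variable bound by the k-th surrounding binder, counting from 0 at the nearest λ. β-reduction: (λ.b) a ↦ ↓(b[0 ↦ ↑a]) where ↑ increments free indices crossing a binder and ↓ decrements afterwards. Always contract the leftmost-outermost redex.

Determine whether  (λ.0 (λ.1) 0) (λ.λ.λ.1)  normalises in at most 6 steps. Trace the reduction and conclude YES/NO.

  start: (λ.0 (λ.1) 0) (λ.λ.λ.1)
  [1] (λ.λ.λ.1) (λ.λ.λ.λ.1) (λ.λ.λ.1)
  [2] (λ.λ.1) (λ.λ.λ.1)
  [3] λ.λ.λ.λ.1

Answer: YES — reaches normal form λ.λ.λ.λ.1 in 3 ≤ 6 steps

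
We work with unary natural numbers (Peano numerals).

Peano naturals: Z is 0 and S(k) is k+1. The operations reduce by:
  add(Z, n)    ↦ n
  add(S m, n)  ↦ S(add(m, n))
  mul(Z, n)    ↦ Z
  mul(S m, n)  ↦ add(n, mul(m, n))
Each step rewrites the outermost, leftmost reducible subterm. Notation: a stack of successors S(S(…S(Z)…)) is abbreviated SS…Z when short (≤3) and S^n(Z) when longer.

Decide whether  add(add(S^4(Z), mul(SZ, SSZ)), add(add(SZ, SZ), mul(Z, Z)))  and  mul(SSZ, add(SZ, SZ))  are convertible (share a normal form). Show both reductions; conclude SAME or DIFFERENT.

Answer: DIFFERENT — A ⇓ S^8(Z), B ⇓ S^4(Z)

Reduction:
Term A:
  start: add(add(S^4(Z), mul(SZ, SSZ)), add(add(SZ, SZ), mul(Z, Z)))
  [1] add(S(add(SSSZ, mul(SZ, SSZ))), add(add(SZ, SZ), mul(Z, Z)))
  [2] S(add(add(SSSZ, mul(SZ, SSZ)), add(add(SZ, SZ), mul(Z, Z))))
  [3] S(add(S(add(SSZ, mul(SZ, SSZ))), add(add(SZ, SZ), mul(Z, Z))))
  [4] S(S(add(add(SSZ, mul(SZ, SSZ)), add(add(SZ, SZ), mul(Z, Z)))))
  [5] S(S(add(S(add(SZ, mul(SZ, SSZ))), add(add(SZ, SZ), mul(Z, Z)))))
  [6] S(S(S(add(add(SZ, mul(SZ, SSZ)), add(add(SZ, SZ), mul(Z, Z))))))
  [7] S(S(S(add(S(add(Z, mul(SZ, SSZ))), add(add(SZ, SZ), mul(Z, Z))))))
  [8] S(S(S(S(add(add(Z, mul(SZ, SSZ)), add(add(SZ, SZ), mul(Z, Z)))))))
  [9] S(S(S(S(add(mul(SZ, SSZ), add(add(SZ, SZ), mul(Z, Z)))))))
  [10] S(S(S(S(add(add(SSZ, mul(Z, SSZ)), add(add(SZ, SZ), mul(Z, Z)))))))
  [11] S(S(S(S(add(S(add(SZ, mul(Z, SSZ))), add(add(SZ, SZ), mul(Z, Z)))))))
  [12] S(S(S(S(S(add(add(SZ, mul(Z, SSZ)), add(add(SZ, SZ), mul(Z, Z))))))))
  [13] S(S(S(S(S(add(S(add(Z, mul(Z, SSZ))), add(add(SZ, SZ), mul(Z, Z))))))))
  [14] S(S(S(S(S(S(add(add(Z, mul(Z, SSZ)), add(add(SZ, SZ), mul(Z, Z)))))))))
  [15] S(S(S(S(S(S(add(mul(Z, SSZ), add(add(SZ, SZ), mul(Z, Z)))))))))
  [16] S(S(S(S(S(S(add(Z, add(add(SZ, SZ), mul(Z, Z)))))))))
  [17] S(S(S(S(S(S(add(add(SZ, SZ), mul(Z, Z))))))))
  [18] S(S(S(S(S(S(add(S(add(Z, SZ)), mul(Z, Z))))))))
  [19] S(S(S(S(S(S(S(add(add(Z, SZ), mul(Z, Z)))))))))
  [20] S(S(S(S(S(S(S(add(SZ, mul(Z, Z)))))))))
  [21] S(S(S(S(S(S(S(S(add(Z, mul(Z, Z))))))))))
  [22] S(S(S(S(S(S(S(S(mul(Z, Z)))))))))
  [23] S^8(Z)

Term B:
  start: mul(SSZ, add(SZ, SZ))
  [1] add(add(SZ, SZ), mul(SZ, add(SZ, SZ)))
  [2] add(S(add(Z, SZ)), mul(SZ, add(SZ, SZ)))
  [3] S(add(add(Z, SZ), mul(SZ, add(SZ, SZ))))
  [4] S(add(SZ, mul(SZ, add(SZ, SZ))))
  [5] S(S(add(Z, mul(SZ, add(SZ, SZ)))))
  [6] S(S(mul(SZ, add(SZ, SZ))))
  [7] S(S(add(add(SZ, SZ), mul(Z, add(SZ, SZ)))))
  [8] S(S(add(S(add(Z, SZ)), mul(Z, add(SZ, SZ)))))
  [9] S(S(S(add(add(Z, SZ), mul(Z, add(SZ, SZ))))))
  [10] S(S(S(add(SZ, mul(Z, add(SZ, SZ))))))
  [11] S(S(S(S(add(Z, mul(Z, add(SZ, SZ)))))))
  [12] S(S(S(S(mul(Z, add(SZ, SZ))))))
  [13] S^4(Z)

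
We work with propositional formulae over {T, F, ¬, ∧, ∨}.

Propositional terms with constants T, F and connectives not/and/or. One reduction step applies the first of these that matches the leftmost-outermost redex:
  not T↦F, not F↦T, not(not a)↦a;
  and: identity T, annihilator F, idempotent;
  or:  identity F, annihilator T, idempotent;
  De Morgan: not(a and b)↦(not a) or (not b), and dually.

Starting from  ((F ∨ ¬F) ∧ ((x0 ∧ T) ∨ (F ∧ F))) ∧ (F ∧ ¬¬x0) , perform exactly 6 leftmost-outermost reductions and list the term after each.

Answer: after 6 steps: x0 ∧ (F ∧ ¬¬x0)

Reduction:
  start: ((F ∨ ¬F) ∧ ((x0 ∧ T) ∨ (F ∧ F))) ∧ (F ∧ ¬¬x0)
  →1  (¬F ∧ ((x0 ∧ T) ∨ (F ∧ F))) ∧ (F ∧ ¬¬x0)
  →2  (T ∧ ((x0 ∧ T) ∨ (F ∧ F))) ∧ (F ∧ ¬¬x0)
  →3  ((x0 ∧ T) ∨ (F ∧ F)) ∧ (F ∧ ¬¬x0)
  →4  (x0 ∨ (F ∧ F)) ∧ (F ∧ ¬¬x0)
  →5  (x0 ∨ F) ∧ (F ∧ ¬¬x0)
  →6  x0 ∧ (F ∧ ¬¬x0)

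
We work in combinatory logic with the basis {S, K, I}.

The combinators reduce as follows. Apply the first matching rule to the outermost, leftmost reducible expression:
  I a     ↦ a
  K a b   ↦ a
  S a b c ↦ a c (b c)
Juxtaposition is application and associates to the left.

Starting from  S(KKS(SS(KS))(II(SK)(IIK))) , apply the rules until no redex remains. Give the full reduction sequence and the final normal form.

Answer: normal form = S(SS(KS))  (in 2 steps)

Derivation:
  start: S(KKS(SS(KS))(II(SK)(IIK)))
  →1  S(K(SS(KS))(II(SK)(IIK)))
  →2  S(SS(KS))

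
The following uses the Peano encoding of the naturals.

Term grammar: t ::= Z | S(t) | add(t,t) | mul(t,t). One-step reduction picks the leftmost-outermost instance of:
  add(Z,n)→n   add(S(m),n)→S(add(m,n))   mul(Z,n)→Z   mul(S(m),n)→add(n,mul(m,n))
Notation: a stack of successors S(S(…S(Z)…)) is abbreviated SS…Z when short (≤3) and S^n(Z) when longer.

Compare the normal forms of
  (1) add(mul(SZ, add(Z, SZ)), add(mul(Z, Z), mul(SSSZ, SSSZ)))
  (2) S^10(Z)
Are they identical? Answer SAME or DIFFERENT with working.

Term A:
  start: add(mul(SZ, add(Z, SZ)), add(mul(Z, Z), mul(SSSZ, SSSZ)))
  [1] add(add(add(Z, SZ), mul(Z, add(Z, SZ))), add(mul(Z, Z), mul(SSSZ, SSSZ)))
  [2] add(add(SZ, mul(Z, add(Z, SZ))), add(mul(Z, Z), mul(SSSZ, SSSZ)))
  [3] add(S(add(Z, mul(Z, add(Z, SZ)))), add(mul(Z, Z), mul(SSSZ, SSSZ)))
  [4] S(add(add(Z, mul(Z, add(Z, SZ))), add(mul(Z, Z), mul(SSSZ, SSSZ))))
  [5] S(add(mul(Z, add(Z, SZ)), add(mul(Z, Z), mul(SSSZ, SSSZ))))
  [6] S(add(Z, add(mul(Z, Z), mul(SSSZ, SSSZ))))
  [7] S(add(mul(Z, Z), mul(SSSZ, SSSZ)))
  [8] S(add(Z, mul(SSSZ, SSSZ)))
  [9] S(mul(SSSZ, SSSZ))
  [10] S(add(SSSZ, mul(SSZ, SSSZ)))
  [11] S(S(add(SSZ, mul(SSZ, SSSZ))))
  [12] S(S(S(add(SZ, mul(SSZ, SSSZ)))))
  [13] S(S(S(S(add(Z, mul(SSZ, SSSZ))))))
  [14] S(S(S(S(mul(SSZ, SSSZ)))))
  [15] S(S(S(S(add(SSSZ, mul(SZ, SSSZ))))))
  [16] S(S(S(S(S(add(SSZ, mul(SZ, SSSZ)))))))
  [17] S(S(S(S(S(S(add(SZ, mul(SZ, SSSZ))))))))
  [18] S(S(S(S(S(S(S(add(Z, mul(SZ, SSSZ)))))))))
  [19] S(S(S(S(S(S(S(mul(SZ, SSSZ))))))))
  [20] S(S(S(S(S(S(S(add(SSSZ, mul(Z, SSSZ)))))))))
  [21] S(S(S(S(S(S(S(S(add(SSZ, mul(Z, SSSZ))))))))))
  [22] S(S(S(S(S(S(S(S(S(add(SZ, mul(Z, SSSZ)))))))))))
  [23] S(S(S(S(S(S(S(S(S(S(add(Z, mul(Z, SSSZ))))))))))))
  [24] S(S(S(S(S(S(S(S(S(S(mul(Z, SSSZ)))))))))))
  [25] S^10(Z)

Term B:
  start: S^10(Z)

Answer: SAME — A ⇓ S^10(Z), B ⇓ S^10(Z)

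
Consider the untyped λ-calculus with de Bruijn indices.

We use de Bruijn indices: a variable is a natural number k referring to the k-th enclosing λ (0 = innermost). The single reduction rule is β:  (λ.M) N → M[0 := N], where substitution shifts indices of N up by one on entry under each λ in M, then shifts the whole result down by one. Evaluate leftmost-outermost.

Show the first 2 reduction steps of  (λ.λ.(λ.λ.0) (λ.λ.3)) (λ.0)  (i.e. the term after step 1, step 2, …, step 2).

  start: (λ.λ.(λ.λ.0) (λ.λ.3)) (λ.0)
  →1  λ.(λ.λ.0) (λ.λ.λ.0)
  →2  λ.λ.0

Answer: after 2 steps: λ.λ.0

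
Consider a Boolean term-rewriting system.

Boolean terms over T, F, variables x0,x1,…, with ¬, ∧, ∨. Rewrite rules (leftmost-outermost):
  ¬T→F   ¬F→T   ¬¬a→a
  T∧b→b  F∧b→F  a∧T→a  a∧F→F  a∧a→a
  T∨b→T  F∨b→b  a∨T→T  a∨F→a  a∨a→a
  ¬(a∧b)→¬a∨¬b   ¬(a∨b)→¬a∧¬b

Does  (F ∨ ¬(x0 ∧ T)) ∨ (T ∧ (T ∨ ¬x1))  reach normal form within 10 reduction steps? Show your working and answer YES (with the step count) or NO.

  start: (F ∨ ¬(x0 ∧ T)) ∨ (T ∧ (T ∨ ¬x1))
  step 1: ¬(x0 ∧ T) ∨ (T ∧ (T ∨ ¬x1))
  step 2: (¬x0 ∨ ¬T) ∨ (T ∧ (T ∨ ¬x1))
  step 3: (¬x0 ∨ F) ∨ (T ∧ (T ∨ ¬x1))
  step 4: ¬x0 ∨ (T ∧ (T ∨ ¬x1))
  step 5: ¬x0 ∨ (T ∨ ¬x1)
  step 6: ¬x0 ∨ T
  step 7: T

Answer: YES — reaches normal form T in 7 ≤ 10 steps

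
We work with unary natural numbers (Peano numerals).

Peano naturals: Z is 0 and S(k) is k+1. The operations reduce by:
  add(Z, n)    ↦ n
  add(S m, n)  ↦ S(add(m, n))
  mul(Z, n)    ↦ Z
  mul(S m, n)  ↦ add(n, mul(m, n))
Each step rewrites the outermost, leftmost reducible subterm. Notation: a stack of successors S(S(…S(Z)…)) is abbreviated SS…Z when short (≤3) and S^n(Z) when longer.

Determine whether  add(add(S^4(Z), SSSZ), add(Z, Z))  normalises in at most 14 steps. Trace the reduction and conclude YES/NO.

Answer: YES — reaches normal form S^7(Z) in 14 ≤ 14 steps

Reduction:
  start: add(add(S^4(Z), SSSZ), add(Z, Z))
  [1] add(S(add(SSSZ, SSSZ)), add(Z, Z))
  [2] S(add(add(SSSZ, SSSZ), add(Z, Z)))
  [3] S(add(S(add(SSZ, SSSZ)), add(Z, Z)))
  [4] S(S(add(add(SSZ, SSSZ), add(Z, Z))))
  [5] S(S(add(S(add(SZ, SSSZ)), add(Z, Z))))
  [6] S(S(S(add(add(SZ, SSSZ), add(Z, Z)))))
  [7] S(S(S(add(S(add(Z, SSSZ)), add(Z, Z)))))
  [8] S(S(S(S(add(add(Z, SSSZ), add(Z, Z))))))
  [9] S(S(S(S(add(SSSZ, add(Z, Z))))))
  [10] S(S(S(S(S(add(SSZ, add(Z, Z)))))))
  [11] S(S(S(S(S(S(add(SZ, add(Z, Z))))))))
  [12] S(S(S(S(S(S(S(add(Z, add(Z, Z)))))))))
  [13] S(S(S(S(S(S(S(add(Z, Z))))))))
  [14] S^7(Z)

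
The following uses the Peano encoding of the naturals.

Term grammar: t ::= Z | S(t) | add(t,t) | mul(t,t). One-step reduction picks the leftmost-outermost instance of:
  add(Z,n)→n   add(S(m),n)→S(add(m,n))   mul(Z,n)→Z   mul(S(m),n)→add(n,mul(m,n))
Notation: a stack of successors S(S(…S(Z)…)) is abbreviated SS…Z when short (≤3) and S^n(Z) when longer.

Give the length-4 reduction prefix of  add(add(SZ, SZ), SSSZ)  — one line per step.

  start: add(add(SZ, SZ), SSSZ)
  →1  add(S(add(Z, SZ)), SSSZ)
  →2  S(add(add(Z, SZ), SSSZ))
  →3  S(add(SZ, SSSZ))
  →4  S(S(add(Z, SSSZ)))

Answer: after 4 steps: S(S(add(Z, SSSZ)))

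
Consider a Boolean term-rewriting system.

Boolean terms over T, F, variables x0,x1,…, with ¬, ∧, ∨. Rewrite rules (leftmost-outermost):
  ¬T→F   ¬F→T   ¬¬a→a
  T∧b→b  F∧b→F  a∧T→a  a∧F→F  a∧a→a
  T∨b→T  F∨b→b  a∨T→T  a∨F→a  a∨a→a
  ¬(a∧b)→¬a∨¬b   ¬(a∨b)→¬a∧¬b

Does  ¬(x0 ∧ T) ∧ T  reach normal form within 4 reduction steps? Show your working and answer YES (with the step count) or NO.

Answer: YES — reaches normal form ¬x0 in 4 ≤ 4 steps

Reduction:
  start: ¬(x0 ∧ T) ∧ T
  →1  ¬(x0 ∧ T)
  →2  ¬x0 ∨ ¬T
  →3  ¬x0 ∨ F
  →4  ¬x0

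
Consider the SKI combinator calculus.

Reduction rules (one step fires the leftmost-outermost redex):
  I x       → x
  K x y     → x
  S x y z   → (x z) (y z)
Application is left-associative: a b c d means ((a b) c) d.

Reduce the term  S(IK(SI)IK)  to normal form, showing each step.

  start: S(IK(SI)IK)
  [1] S(K(SI)IK)
  [2] S(SIK)

Answer: normal form = S(SIK)  (in 2 steps)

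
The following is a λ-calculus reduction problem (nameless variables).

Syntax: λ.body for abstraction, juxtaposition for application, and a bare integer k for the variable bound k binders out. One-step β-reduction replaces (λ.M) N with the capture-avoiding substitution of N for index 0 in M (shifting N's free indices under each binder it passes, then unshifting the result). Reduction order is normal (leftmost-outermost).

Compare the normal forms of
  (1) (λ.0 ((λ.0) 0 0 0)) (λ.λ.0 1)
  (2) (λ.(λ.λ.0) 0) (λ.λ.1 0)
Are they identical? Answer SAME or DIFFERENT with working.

Term A:
  start: (λ.0 ((λ.0) 0 0 0)) (λ.λ.0 1)
  step 1: (λ.λ.0 1) ((λ.0) (λ.λ.0 1) (λ.λ.0 1) (λ.λ.0 1))
  step 2: λ.0 ((λ.0) (λ.λ.0 1) (λ.λ.0 1) (λ.λ.0 1))
  step 3: λ.0 ((λ.λ.0 1) (λ.λ.0 1) (λ.λ.0 1))
  step 4: λ.0 ((λ.0 (λ.λ.0 1)) (λ.λ.0 1))
  step 5: λ.0 ((λ.λ.0 1) (λ.λ.0 1))
  step 6: λ.0 (λ.0 (λ.λ.0 1))

Term B:
  start: (λ.(λ.λ.0) 0) (λ.λ.1 0)
  step 1: (λ.λ.0) (λ.λ.1 0)
  step 2: λ.0

Answer: DIFFERENT — A ⇓ λ.0 (λ.0 (λ.λ.0 1)), B ⇓ λ.0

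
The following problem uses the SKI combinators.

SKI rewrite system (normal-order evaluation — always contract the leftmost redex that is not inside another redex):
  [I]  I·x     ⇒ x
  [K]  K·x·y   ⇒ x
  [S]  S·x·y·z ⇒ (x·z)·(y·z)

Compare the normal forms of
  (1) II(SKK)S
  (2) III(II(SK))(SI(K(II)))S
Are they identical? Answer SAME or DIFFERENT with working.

Term A:
  start: II(SKK)S
  step 1: I(SKK)S
  step 2: SKKS
  step 3: KS(KS)
  step 4: S

Term B:
  start: III(II(SK))(SI(K(II)))S
  step 1: II(II(SK))(SI(K(II)))S
  step 2: I(II(SK))(SI(K(II)))S
  step 3: II(SK)(SI(K(II)))S
  step 4: I(SK)(SI(K(II)))S
  step 5: SK(SI(K(II)))S
  step 6: KS(SI(K(II))S)
  step 7: S

Answer: SAME — A ⇓ S, B ⇓ S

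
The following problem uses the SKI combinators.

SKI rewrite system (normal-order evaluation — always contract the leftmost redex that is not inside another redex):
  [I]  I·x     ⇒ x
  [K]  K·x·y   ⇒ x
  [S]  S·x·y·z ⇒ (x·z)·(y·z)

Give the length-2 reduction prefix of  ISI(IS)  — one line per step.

Answer: after 2 steps: SIS

Working:
  start: ISI(IS)
  [1] SI(IS)
  [2] SIS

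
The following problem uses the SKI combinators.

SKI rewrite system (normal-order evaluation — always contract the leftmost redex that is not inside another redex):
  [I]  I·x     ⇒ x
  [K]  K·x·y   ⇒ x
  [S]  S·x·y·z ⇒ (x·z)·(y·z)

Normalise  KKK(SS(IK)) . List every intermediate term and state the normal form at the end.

Answer: normal form = K(SSK)  (in 2 steps)

Derivation:
  start: KKK(SS(IK))
  [1] K(SS(IK))
  [2] K(SSK)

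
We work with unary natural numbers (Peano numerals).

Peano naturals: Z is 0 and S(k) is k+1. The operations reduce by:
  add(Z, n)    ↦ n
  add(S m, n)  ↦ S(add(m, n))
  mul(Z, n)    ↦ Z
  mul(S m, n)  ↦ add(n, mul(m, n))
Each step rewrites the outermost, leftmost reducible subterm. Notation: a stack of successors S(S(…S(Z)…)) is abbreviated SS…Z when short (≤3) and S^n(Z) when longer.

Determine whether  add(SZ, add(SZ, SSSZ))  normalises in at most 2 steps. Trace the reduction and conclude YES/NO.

  start: add(SZ, add(SZ, SSSZ))
  step 1: S(add(Z, add(SZ, SSSZ)))
  step 2: S(add(SZ, SSSZ))

Answer: NO — after 2 steps the term is S(add(SZ, SSSZ)), not yet normal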